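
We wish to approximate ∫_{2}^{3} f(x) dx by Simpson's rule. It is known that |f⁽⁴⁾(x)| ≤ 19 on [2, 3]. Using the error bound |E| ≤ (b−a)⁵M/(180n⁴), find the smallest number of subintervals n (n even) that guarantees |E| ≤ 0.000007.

Need 19/(180n⁴) ≤ 0.000007.
n⁴ ≥ 19/(180·0.000007) = 15079.4 ⇒ n ≥ 11.0814, so the smallest even n is 12. (n must be even for Simpson's rule.)

12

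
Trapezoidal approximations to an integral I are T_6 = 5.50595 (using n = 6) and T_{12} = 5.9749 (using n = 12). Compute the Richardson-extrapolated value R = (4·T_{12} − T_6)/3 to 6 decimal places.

6.131217

R = (4·T_{12} − T_6) / 3 = (4·5.9749 − 5.50595)/3 = (18.39365)/3 = 6.131217.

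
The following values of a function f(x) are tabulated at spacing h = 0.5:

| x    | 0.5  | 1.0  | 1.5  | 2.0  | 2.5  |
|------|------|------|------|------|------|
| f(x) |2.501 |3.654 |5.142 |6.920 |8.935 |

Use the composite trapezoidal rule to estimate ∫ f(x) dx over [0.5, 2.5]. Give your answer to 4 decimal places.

10.7170

h = 0.5, n = 4.
(h/2)·[y₀ + 2y₁ + 2y₂ + 2y₃ + y₄] = 0.25·(42.868) = 10.7170.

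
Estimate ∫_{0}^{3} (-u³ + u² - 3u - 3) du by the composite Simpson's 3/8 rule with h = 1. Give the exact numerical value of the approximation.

-33.75

h = (3 − 0)/3 = 1.
Nodes u₀,…,u₃ = 0, 1, 2, 3.
f(u) = -u³ + u² - 3u - 3: f₀=-3, f₁=-6, f₂=-13, f₃=-30.
(3h/8)·[f₀ + 3f₁ + 3f₂ + f₃] = 0.375·(-90) = -33.75.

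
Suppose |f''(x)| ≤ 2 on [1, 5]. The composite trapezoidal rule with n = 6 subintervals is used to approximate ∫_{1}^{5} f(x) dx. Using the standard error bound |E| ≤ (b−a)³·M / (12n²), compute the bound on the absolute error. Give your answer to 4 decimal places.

0.2963

|E| ≤ (4)³·2 / (12·6²) = 128/432 = 0.2963.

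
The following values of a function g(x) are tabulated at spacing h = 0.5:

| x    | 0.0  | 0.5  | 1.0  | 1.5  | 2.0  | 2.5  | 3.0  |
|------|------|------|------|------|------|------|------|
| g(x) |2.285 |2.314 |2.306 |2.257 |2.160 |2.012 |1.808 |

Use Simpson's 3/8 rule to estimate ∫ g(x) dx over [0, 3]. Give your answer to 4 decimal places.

6.5593

h = 0.5, n = 6.
(3h/8)·[y₀ + 3y₁ + 3y₂ + 2y₃ + 3y₄ + 3y₅ + y₆] = 0.1875·(34.983) = 6.5593.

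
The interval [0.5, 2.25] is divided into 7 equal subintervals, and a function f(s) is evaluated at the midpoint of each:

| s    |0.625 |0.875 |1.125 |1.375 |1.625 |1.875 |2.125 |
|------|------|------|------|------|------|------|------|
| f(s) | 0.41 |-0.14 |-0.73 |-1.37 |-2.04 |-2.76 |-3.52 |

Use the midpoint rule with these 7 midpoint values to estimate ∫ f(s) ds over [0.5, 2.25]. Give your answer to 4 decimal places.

h = 0.25, n = 7.
h·[y(m₁) + y(m₂) + y(m₃) + y(m₄) + y(m₅) + y(m₆) + y(m₇)] = 0.25·(-10.15) = -2.5375.

-2.5375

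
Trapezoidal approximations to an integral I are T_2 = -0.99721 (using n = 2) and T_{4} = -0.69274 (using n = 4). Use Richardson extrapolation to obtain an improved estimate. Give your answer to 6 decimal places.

-0.591250

R = (4·T_{4} − T_2) / 3 = (4·(-0.69274) − (-0.99721))/3 = (-1.77375)/3 = -0.591250.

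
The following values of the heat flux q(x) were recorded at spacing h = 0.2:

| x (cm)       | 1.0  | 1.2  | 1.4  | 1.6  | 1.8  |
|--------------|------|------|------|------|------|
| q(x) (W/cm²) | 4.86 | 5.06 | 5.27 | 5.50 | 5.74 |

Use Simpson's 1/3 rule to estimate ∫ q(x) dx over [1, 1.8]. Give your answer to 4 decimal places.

h = 0.2, n = 4.
(h/3)·[y₀ + 4y₁ + 2y₂ + 4y₃ + y₄] = 0.066667·(63.38) = 4.2253.

4.2253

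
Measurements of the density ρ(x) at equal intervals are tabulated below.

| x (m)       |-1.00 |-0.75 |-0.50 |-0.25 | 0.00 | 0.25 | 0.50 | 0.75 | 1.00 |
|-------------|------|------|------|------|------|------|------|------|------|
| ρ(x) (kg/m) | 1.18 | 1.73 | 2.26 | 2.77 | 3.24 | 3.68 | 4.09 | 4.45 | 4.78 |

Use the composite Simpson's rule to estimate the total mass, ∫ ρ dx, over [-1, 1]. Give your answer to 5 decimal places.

h = 0.25, n = 8.
(h/3)·[y₀ + 4y₁ + 2y₂ + 4y₃ + 2y₄ + 4y₅ + 2y₆ + 4y₇ + y₈] = 0.083333·(75.66) = 6.30500.

6.30500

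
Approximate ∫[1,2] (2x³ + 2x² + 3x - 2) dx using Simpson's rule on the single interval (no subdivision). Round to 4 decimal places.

S = (b−a)/6 · [f(1) + 4f(1.5) + f(2)] = 0.166667·[5 + 4·13.75 + 28] = 14.6667.

14.6667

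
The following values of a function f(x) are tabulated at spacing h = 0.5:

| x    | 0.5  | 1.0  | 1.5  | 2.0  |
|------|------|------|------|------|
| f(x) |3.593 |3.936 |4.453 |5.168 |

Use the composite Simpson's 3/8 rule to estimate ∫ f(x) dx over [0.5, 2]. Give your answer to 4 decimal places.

h = 0.5, n = 3.
(3h/8)·[y₀ + 3y₁ + 3y₂ + y₃] = 0.1875·(33.928) = 6.3615.

6.3615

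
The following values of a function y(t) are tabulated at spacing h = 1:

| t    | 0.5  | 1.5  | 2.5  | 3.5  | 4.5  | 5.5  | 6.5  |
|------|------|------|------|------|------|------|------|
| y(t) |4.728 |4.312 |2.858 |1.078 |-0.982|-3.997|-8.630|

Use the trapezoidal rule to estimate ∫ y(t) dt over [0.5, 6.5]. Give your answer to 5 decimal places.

h = 1, n = 6.
(h/2)·[y₀ + 2y₁ + 2y₂ + 2y₃ + 2y₄ + 2y₅ + y₆] = 0.5·(2.636) = 1.31800.

1.31800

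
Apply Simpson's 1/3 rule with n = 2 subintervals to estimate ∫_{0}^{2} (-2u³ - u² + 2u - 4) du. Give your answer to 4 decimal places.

-14.6667

h = (2 − 0)/2 = 1.
Nodes u₀,…,u₂ = 0, 1, 2.
f(u) = -2u³ - u² + 2u - 4: f₀=-4, f₁=-5, f₂=-20.
(h/3)·[f₀ + 4f₁ + f₂] = 0.333333·(-44) = -14.6667.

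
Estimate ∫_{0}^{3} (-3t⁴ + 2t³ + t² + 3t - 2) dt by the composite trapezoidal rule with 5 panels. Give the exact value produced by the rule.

h = (3 − 0)/5 = 0.6.
Nodes t₀,…,t₅ = 0, 0.6, 1.2, 1.8, 2.4, 3.
f(t) = -3t⁴ + 2t³ + t² + 3t - 2: f₀=-2, f₁=0.2032, f₂=0.2752, f₃=-13.1888, f₄=-60.9248, f₅=-173.
(h/2)·[f₀ + 2f₁ + 2f₂ + 2f₃ + 2f₄ + f₅] = 0.3·(-322.2704) = -96.68112.

-96.68112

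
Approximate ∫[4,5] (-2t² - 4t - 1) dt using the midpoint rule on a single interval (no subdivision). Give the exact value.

-59.5

M = (b−a)·f(4.5) = 1·(-59.5) = -59.5.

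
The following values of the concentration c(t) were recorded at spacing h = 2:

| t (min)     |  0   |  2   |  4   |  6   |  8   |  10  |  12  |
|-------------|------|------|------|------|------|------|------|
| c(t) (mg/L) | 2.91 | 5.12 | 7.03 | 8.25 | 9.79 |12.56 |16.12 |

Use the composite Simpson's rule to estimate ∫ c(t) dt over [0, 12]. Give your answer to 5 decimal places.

h = 2, n = 6.
(h/3)·[y₀ + 4y₁ + 2y₂ + 4y₃ + 2y₄ + 4y₅ + y₆] = 0.666667·(156.39) = 104.26000.

104.26000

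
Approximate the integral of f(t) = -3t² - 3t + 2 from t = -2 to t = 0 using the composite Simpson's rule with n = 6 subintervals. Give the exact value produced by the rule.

2

h = (0 − (-2))/6 = 0.333333.
Nodes t₀,…,t₆ = -2, -1.666667, -1.333333, -1, -0.666667, -0.333333, 0.
f(t) = -3t² - 3t + 2: f₀=-4, f₁=-1.333333, f₂=0.666667, f₃=2, f₄=2.666667, f₅=2.666667, f₆=2.
(h/3)·[f₀ + 4f₁ + 2f₂ + 4f₃ + 2f₄ + 4f₅ + f₆] = 0.111111·(18) = 2.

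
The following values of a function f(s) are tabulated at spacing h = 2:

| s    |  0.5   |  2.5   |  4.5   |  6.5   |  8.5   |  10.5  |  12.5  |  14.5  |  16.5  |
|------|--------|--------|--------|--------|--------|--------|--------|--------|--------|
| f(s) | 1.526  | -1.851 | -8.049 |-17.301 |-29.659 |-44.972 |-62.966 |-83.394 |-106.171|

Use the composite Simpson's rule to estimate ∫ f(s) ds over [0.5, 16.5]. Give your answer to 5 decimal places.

h = 2, n = 8.
(h/3)·[y₀ + 4y₁ + 2y₂ + 4y₃ + 2y₄ + 4y₅ + 2y₆ + 4y₇ + y₈] = 0.666667·(-896.065) = -597.37667.

-597.37667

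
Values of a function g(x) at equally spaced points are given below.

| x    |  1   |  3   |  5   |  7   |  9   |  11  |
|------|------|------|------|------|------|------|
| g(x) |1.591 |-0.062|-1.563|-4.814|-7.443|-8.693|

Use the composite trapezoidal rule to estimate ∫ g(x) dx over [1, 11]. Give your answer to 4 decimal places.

h = 2, n = 5.
(h/2)·[y₀ + 2y₁ + 2y₂ + 2y₃ + 2y₄ + y₅] = 1·(-34.866) = -34.8660.

-34.8660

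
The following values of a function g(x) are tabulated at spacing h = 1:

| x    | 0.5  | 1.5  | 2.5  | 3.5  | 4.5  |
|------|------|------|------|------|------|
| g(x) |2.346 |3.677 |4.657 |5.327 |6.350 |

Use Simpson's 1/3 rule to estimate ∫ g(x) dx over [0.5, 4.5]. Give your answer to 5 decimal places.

18.00867

h = 1, n = 4.
(h/3)·[y₀ + 4y₁ + 2y₂ + 4y₃ + y₄] = 0.333333·(54.026) = 18.00867.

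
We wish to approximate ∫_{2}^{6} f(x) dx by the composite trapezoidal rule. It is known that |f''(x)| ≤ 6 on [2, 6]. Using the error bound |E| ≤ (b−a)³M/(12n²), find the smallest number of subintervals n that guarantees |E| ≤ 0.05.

Need 384/(12n²) ≤ 0.05.
n² ≥ 384/(12·0.05) = 640 ⇒ n ≥ 25.2982, so the smallest n is 26.

26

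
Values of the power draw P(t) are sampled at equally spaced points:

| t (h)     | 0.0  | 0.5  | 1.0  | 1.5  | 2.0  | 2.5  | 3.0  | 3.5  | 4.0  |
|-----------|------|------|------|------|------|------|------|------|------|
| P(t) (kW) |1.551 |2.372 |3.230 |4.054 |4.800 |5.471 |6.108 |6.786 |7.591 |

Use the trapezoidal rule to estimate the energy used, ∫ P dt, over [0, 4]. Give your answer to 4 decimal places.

h = 0.5, n = 8.
(h/2)·[y₀ + 2y₁ + 2y₂ + 2y₃ + 2y₄ + 2y₅ + 2y₆ + 2y₇ + y₈] = 0.25·(74.784) = 18.6960.

18.6960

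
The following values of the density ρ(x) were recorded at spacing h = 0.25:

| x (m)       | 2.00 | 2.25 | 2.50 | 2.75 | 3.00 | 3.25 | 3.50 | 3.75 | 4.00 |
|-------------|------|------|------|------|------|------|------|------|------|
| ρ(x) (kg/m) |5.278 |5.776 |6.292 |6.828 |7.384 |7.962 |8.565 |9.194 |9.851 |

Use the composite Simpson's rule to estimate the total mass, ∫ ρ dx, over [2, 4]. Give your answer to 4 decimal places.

14.8876

h = 0.25, n = 8.
(h/3)·[y₀ + 4y₁ + 2y₂ + 4y₃ + 2y₄ + 4y₅ + 2y₆ + 4y₇ + y₈] = 0.083333·(178.651) = 14.8876.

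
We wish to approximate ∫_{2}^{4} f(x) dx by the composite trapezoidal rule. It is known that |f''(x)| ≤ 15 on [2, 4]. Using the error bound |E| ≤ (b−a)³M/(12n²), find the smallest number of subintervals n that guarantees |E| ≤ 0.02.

23

Need 120/(12n²) ≤ 0.02.
n² ≥ 120/(12·0.02) = 500 ⇒ n ≥ 22.3607, so the smallest n is 23.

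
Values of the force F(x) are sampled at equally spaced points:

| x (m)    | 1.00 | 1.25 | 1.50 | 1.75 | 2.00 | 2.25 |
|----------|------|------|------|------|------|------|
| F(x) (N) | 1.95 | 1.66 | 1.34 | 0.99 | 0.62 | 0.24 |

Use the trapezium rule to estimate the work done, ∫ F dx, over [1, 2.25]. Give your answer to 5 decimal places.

1.42625

h = 0.25, n = 5.
(h/2)·[y₀ + 2y₁ + 2y₂ + 2y₃ + 2y₄ + y₅] = 0.125·(11.41) = 1.42625.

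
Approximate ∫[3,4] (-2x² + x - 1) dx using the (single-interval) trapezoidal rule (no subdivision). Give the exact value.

T = (b−a)/2 · [f(3) + f(4)] = 0.5·[(-16) + (-29)] = -22.5.

-22.5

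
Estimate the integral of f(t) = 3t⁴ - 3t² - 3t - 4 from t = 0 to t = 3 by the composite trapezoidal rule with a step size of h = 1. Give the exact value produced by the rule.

h = (3 − 0)/3 = 1.
Nodes t₀,…,t₃ = 0, 1, 2, 3.
f(t) = 3t⁴ - 3t² - 3t - 4: f₀=-4, f₁=-7, f₂=26, f₃=203.
(h/2)·[f₀ + 2f₁ + 2f₂ + f₃] = 0.5·(237) = 118.5.

118.5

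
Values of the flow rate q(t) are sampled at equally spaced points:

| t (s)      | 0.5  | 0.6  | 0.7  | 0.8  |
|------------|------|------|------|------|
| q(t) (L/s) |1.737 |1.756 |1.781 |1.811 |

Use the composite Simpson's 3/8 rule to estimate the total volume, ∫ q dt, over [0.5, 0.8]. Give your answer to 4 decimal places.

0.5310

h = 0.1, n = 3.
(3h/8)·[y₀ + 3y₁ + 3y₂ + y₃] = 0.0375·(14.159) = 0.5310.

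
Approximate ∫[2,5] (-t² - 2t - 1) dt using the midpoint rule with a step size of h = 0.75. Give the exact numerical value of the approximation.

h = (5 − 2)/4 = 0.75.
Midpoints m₁,…,m₄ = 2.375, 3.125, 3.875, 4.625.
f(m₁)=-11.390625, f(m₂)=-17.015625, f(m₃)=-23.765625, f(m₄)=-31.640625.
h·[f(m₁) + f(m₂) + f(m₃) + f(m₄)] = 0.75·(-83.8125) = -62.859375.

-62.859375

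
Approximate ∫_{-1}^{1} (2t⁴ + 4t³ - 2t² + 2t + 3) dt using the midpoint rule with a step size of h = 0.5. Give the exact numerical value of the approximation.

h = (1 − (-1))/4 = 0.5.
Midpoints m₁,…,m₄ = -0.75, -0.25, 0.25, 0.75.
f(m₁)=-0.6796875, f(m₂)=2.3203125, f(m₃)=3.4453125, f(m₄)=5.6953125.
h·[f(m₁) + f(m₂) + f(m₃) + f(m₄)] = 0.5·(10.78125) = 5.390625.

5.390625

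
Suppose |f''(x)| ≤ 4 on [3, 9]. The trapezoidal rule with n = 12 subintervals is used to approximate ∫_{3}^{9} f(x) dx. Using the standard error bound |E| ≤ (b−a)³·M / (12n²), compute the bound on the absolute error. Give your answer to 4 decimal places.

|E| ≤ (6)³·4 / (12·12²) = 864/1728 = 0.5000.

0.5000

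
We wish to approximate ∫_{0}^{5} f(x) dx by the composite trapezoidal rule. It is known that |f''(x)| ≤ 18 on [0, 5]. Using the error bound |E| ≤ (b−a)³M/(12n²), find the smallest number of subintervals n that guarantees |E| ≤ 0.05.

62

Need 2250/(12n²) ≤ 0.05.
n² ≥ 2250/(12·0.05) = 3750 ⇒ n ≥ 61.2372, so the smallest n is 62.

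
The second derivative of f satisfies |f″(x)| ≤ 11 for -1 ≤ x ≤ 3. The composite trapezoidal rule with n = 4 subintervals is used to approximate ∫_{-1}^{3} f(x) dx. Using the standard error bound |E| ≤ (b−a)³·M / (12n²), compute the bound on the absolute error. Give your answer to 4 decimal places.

3.6667

|E| ≤ (4)³·11 / (12·4²) = 704/192 = 3.6667.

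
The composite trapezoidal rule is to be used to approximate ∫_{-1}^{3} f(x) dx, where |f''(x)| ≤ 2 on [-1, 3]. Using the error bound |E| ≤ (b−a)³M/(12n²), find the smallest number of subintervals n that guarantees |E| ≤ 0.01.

33

Need 128/(12n²) ≤ 0.01.
n² ≥ 128/(12·0.01) = 1066.67 ⇒ n ≥ 32.6599, so the smallest n is 33.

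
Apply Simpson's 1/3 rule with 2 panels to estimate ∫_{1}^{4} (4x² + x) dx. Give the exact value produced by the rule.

h = (4 − 1)/2 = 1.5.
Nodes x₀,…,x₂ = 1, 2.5, 4.
f(x) = 4x² + x: f₀=5, f₁=27.5, f₂=68.
(h/3)·[f₀ + 4f₁ + f₂] = 0.5·(183) = 91.5.

91.5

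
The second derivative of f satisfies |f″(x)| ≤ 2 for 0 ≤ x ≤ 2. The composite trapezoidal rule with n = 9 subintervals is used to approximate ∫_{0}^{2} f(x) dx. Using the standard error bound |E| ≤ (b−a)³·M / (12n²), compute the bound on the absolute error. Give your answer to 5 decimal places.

0.01646

|E| ≤ (2)³·2 / (12·9²) = 16/972 = 0.01646.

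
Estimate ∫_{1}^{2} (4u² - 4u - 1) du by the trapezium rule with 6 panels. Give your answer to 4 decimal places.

2.3519

h = (2 − 1)/6 = 0.166667.
Nodes u₀,…,u₆ = 1, 1.166667, 1.333333, 1.5, 1.666667, 1.833333, 2.
f(u) = 4u² - 4u - 1: f₀=-1, f₁=-0.222222, f₂=0.777778, f₃=2, f₄=3.444444, f₅=5.111111, f₆=7.
(h/2)·[f₀ + 2f₁ + 2f₂ + 2f₃ + 2f₄ + 2f₅ + f₆] = 0.083333·(28.222222) = 2.3519.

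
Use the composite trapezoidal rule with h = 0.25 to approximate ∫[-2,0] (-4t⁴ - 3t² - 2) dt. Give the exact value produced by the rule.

h = (0 − (-2))/8 = 0.25.
Nodes t₀,…,t₈ = -2, -1.75, -1.5, -1.25, -1, -0.75, -0.5, -0.25, 0.
f(t) = -4t⁴ - 3t² - 2: f₀=-78, f₁=-48.703125, f₂=-29, f₃=-16.453125, f₄=-9, f₅=-4.953125, f₆=-3, f₇=-2.203125, f₈=-2.
(h/2)·[f₀ + 2f₁ + 2f₂ + 2f₃ + 2f₄ + 2f₅ + 2f₆ + 2f₇ + f₈] = 0.125·(-306.625) = -38.328125.

-38.328125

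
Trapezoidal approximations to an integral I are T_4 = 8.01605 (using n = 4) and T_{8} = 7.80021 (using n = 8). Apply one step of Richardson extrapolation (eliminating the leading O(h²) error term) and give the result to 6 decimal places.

7.728263

R = (4·T_{8} − T_4) / 3 = (4·7.80021 − 8.01605)/3 = (23.18479)/3 = 7.728263.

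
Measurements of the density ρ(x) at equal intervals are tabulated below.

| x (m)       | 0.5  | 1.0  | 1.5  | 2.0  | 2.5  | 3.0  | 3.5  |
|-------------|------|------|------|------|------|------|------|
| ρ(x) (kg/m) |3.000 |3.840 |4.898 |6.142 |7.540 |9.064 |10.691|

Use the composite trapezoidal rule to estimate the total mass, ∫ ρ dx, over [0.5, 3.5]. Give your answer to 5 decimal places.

h = 0.5, n = 6.
(h/2)·[y₀ + 2y₁ + 2y₂ + 2y₃ + 2y₄ + 2y₅ + y₆] = 0.25·(76.659) = 19.16475.

19.16475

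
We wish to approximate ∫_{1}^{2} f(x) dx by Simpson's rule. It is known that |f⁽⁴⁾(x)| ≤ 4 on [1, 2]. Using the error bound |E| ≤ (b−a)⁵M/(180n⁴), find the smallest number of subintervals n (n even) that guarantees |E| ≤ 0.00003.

Need 4/(180n⁴) ≤ 0.00003.
n⁴ ≥ 4/(180·0.00003) = 740.741 ⇒ n ≥ 5.2169, so the smallest even n is 6. (n must be even for Simpson's rule.)

6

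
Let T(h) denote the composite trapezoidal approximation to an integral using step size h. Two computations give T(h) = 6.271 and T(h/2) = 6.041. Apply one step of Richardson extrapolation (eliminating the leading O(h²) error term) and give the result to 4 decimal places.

R = (4·T(h/2) − T(h)) / 3 = (4·6.041 − 6.271)/3 = (17.893)/3 = 5.9643.

5.9643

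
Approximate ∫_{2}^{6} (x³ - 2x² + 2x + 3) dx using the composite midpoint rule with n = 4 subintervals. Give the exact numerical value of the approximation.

h = (6 − 2)/4 = 1.
Midpoints m₁,…,m₄ = 2.5, 3.5, 4.5, 5.5.
f(m₁)=11.125, f(m₂)=28.375, f(m₃)=62.625, f(m₄)=119.875.
h·[f(m₁) + f(m₂) + f(m₃) + f(m₄)] = 1·(222) = 222.

222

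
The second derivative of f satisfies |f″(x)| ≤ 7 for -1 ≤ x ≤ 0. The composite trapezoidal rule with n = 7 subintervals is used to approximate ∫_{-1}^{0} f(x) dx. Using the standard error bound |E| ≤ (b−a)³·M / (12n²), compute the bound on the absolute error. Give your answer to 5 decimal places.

|E| ≤ (1)³·7 / (12·7²) = 7/588 = 0.01190.

0.01190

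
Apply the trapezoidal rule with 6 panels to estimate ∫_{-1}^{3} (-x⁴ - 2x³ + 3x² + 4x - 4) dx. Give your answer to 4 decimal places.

-65.8107

h = (3 − (-1))/6 = 0.666667.
Nodes x₀,…,x₆ = -1, -0.333333, 0.333333, 1, 1.666667, 2.333333, 3.
f(x) = -x⁴ - 2x³ + 3x² + 4x - 4: f₀=-4, f₁=-4.938272, f₂=-2.419753, f₃=0, f₄=-5.975309, f₅=-33.382716, f₆=-100.
(h/2)·[f₀ + 2f₁ + 2f₂ + 2f₃ + 2f₄ + 2f₅ + f₆] = 0.333333·(-197.432099) = -65.8107.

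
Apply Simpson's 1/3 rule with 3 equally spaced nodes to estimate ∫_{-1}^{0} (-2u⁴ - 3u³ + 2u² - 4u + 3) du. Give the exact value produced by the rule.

h = (0 − (-1))/2 = 0.5.
Nodes u₀,…,u₂ = -1, -0.5, 0.
f(u) = -2u⁴ - 3u³ + 2u² - 4u + 3: f₀=10, f₁=5.75, f₂=3.
(h/3)·[f₀ + 4f₁ + f₂] = 0.166667·(36) = 6.

6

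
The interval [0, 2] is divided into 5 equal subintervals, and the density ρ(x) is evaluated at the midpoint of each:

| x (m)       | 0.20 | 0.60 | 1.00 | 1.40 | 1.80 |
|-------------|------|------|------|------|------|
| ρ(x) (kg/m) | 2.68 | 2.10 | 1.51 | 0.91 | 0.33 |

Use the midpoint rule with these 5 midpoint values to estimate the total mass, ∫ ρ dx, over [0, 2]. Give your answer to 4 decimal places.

3.0120

h = 0.4, n = 5.
h·[y(m₁) + y(m₂) + y(m₃) + y(m₄) + y(m₅)] = 0.4·(7.53) = 3.0120.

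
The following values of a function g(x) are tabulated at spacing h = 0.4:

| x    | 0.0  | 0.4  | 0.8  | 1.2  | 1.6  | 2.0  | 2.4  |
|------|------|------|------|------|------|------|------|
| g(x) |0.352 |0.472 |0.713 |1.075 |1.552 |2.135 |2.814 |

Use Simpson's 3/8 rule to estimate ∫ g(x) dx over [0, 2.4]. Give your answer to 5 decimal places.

h = 0.4, n = 6.
(3h/8)·[y₀ + 3y₁ + 3y₂ + 2y₃ + 3y₄ + 3y₅ + y₆] = 0.15·(19.932) = 2.98980.

2.98980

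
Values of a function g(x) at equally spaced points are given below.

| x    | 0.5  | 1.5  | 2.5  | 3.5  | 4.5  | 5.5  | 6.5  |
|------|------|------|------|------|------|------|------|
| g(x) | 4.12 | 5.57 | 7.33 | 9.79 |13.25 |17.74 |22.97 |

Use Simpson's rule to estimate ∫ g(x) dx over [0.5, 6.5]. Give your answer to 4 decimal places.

66.8833

h = 1, n = 6.
(h/3)·[y₀ + 4y₁ + 2y₂ + 4y₃ + 2y₄ + 4y₅ + y₆] = 0.333333·(200.65) = 66.8833.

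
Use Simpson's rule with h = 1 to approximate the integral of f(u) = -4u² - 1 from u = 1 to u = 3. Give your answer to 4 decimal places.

h = (3 − 1)/2 = 1.
Nodes u₀,…,u₂ = 1, 2, 3.
f(u) = -4u² - 1: f₀=-5, f₁=-17, f₂=-37.
(h/3)·[f₀ + 4f₁ + f₂] = 0.333333·(-110) = -36.6667.

-36.6667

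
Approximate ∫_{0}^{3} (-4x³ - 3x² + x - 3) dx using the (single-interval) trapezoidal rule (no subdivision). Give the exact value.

T = (b−a)/2 · [f(0) + f(3)] = 1.5·[(-3) + (-135)] = -207.

-207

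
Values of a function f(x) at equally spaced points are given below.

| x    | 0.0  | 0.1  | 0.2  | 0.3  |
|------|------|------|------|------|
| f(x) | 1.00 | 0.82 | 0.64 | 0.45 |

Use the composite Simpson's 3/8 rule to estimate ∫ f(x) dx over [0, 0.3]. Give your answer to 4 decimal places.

h = 0.1, n = 3.
(3h/8)·[y₀ + 3y₁ + 3y₂ + y₃] = 0.0375·(5.83) = 0.2186.

0.2186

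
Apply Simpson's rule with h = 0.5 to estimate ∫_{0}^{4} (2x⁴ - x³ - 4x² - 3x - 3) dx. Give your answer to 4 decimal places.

h = (4 − 0)/8 = 0.5.
Nodes x₀,…,x₈ = 0, 0.5, 1, 1.5, 2, 2.5, 3, 3.5, 4.
f(x) = 2x⁴ - x³ - 4x² - 3x - 3: f₀=-3, f₁=-5.5, f₂=-9, f₃=-9.75, f₄=-1, f₅=27, f₆=87, f₇=194.75, f₈=369.
(h/3)·[f₀ + 4f₁ + 2f₂ + 4f₃ + 2f₄ + 4f₅ + 2f₆ + 4f₇ + f₈] = 0.166667·(1346) = 224.3333.

224.3333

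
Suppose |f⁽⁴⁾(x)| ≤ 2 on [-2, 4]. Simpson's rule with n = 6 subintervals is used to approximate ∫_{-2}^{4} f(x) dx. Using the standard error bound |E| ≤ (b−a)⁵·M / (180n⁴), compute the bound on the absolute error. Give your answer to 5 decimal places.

|E| ≤ (6)⁵·2 / (180·6⁴) = 15552/233280 = 0.06667.

0.06667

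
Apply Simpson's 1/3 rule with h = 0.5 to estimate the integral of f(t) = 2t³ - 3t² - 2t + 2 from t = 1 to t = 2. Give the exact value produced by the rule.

h = (2 − 1)/2 = 0.5.
Nodes t₀,…,t₂ = 1, 1.5, 2.
f(t) = 2t³ - 3t² - 2t + 2: f₀=-1, f₁=-1, f₂=2.
(h/3)·[f₀ + 4f₁ + f₂] = 0.166667·(-3) = -0.5.

-0.5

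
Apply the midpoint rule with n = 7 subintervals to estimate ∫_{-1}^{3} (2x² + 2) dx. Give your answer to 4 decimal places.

26.4490

h = (3 − (-1))/7 = 0.571429.
Midpoints m₁,…,m₇ = -0.714286, -0.142857, 0.428571, 1, 1.571429, 2.142857, 2.714286.
f(m₁)=3.020408, f(m₂)=2.040816, f(m₃)=2.367347, f(m₄)=4, f(m₅)=6.938776, f(m₆)=11.183673, f(m₇)=16.734694.
h·[f(m₁) + f(m₂) + f(m₃) + f(m₄) + f(m₅) + f(m₆) + f(m₇)] = 0.571429·(46.285714) = 26.4490.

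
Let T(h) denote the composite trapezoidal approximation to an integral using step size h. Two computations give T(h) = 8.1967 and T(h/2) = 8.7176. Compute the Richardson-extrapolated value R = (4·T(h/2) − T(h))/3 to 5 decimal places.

R = (4·T(h/2) − T(h)) / 3 = (4·8.7176 − 8.1967)/3 = (26.6737)/3 = 8.89123.

8.89123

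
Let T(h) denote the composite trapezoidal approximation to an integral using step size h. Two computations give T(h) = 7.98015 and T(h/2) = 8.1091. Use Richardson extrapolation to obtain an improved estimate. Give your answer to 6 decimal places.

8.152083

R = (4·T(h/2) − T(h)) / 3 = (4·8.1091 − 7.98015)/3 = (24.45625)/3 = 8.152083.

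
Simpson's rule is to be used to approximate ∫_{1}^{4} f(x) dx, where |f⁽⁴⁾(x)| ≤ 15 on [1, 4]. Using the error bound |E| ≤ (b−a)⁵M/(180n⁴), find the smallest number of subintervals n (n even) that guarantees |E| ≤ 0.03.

6

Need 3645/(180n⁴) ≤ 0.03.
n⁴ ≥ 3645/(180·0.03) = 675 ⇒ n ≥ 5.0971, so the smallest even n is 6. (n must be even for Simpson's rule.)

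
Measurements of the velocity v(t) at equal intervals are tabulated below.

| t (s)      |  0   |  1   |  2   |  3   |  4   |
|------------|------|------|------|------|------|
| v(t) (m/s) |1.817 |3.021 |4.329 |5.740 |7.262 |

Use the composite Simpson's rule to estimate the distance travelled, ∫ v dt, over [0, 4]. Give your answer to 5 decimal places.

h = 1, n = 4.
(h/3)·[y₀ + 4y₁ + 2y₂ + 4y₃ + y₄] = 0.333333·(52.781) = 17.59367.

17.59367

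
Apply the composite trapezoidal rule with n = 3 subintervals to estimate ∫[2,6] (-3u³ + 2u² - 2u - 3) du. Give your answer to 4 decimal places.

-905.6296

h = (6 − 2)/3 = 1.333333.
Nodes u₀,…,u₃ = 2, 3.333333, 4.666667, 6.
f(u) = -3u³ + 2u² - 2u - 3: f₀=-23, f₁=-98.555556, f₂=-273.666667, f₃=-591.
(h/2)·[f₀ + 2f₁ + 2f₂ + f₃] = 0.666667·(-1358.444444) = -905.6296.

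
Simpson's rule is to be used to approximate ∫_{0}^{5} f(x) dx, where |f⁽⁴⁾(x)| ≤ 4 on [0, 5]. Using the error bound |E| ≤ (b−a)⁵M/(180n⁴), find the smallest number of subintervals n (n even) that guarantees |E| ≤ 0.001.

18

Need 12500/(180n⁴) ≤ 0.001.
n⁴ ≥ 12500/(180·0.001) = 69444.4 ⇒ n ≥ 16.2334, so the smallest even n is 18. (n must be even for Simpson's rule.)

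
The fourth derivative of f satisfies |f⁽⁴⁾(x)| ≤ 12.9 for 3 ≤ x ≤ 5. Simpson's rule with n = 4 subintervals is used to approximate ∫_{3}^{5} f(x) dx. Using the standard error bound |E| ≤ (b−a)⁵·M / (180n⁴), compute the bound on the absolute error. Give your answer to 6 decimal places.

|E| ≤ (2)⁵·12.9 / (180·4⁴) = 412.8/46080 = 0.008958.

0.008958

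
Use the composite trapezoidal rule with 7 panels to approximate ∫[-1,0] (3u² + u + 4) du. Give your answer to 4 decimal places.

h = (0 − (-1))/7 = 0.142857.
Nodes u₀,…,u₇ = -1, -0.857143, -0.714286, -0.571429, -0.428571, -0.285714, -0.142857, 0.
f(u) = 3u² + u + 4: f₀=6, f₁=5.346939, f₂=4.816327, f₃=4.408163, f₄=4.122449, f₅=3.959184, f₆=3.918367, f₇=4.
(h/2)·[f₀ + 2f₁ + 2f₂ + 2f₃ + 2f₄ + 2f₅ + 2f₆ + f₇] = 0.071429·(63.142857) = 4.5102.

4.5102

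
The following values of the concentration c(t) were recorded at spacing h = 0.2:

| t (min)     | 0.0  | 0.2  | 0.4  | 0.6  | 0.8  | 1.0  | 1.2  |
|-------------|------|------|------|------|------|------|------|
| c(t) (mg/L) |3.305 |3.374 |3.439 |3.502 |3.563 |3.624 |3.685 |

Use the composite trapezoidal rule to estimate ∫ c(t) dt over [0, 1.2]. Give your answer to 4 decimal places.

4.1994

h = 0.2, n = 6.
(h/2)·[y₀ + 2y₁ + 2y₂ + 2y₃ + 2y₄ + 2y₅ + y₆] = 0.1·(41.994) = 4.1994.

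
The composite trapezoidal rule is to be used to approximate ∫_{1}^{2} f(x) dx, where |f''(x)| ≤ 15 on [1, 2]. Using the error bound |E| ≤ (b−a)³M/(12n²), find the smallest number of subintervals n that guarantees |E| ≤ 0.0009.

38

Need 15/(12n²) ≤ 0.0009.
n² ≥ 15/(12·0.0009) = 1388.89 ⇒ n ≥ 37.2678, so the smallest n is 38.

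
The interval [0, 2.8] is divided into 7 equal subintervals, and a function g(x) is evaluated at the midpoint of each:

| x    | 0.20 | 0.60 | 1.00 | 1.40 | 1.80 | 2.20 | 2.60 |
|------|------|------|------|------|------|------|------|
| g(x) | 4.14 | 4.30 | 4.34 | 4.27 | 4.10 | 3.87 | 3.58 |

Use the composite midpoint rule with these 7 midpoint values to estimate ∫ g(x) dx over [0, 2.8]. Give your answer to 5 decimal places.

h = 0.4, n = 7.
h·[y(m₁) + y(m₂) + y(m₃) + y(m₄) + y(m₅) + y(m₆) + y(m₇)] = 0.4·(28.60) = 11.44000.

11.44000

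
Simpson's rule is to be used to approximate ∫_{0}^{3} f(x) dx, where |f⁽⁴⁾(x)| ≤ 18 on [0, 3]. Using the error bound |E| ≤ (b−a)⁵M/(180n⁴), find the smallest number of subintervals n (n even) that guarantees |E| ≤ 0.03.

Need 4374/(180n⁴) ≤ 0.03.
n⁴ ≥ 4374/(180·0.03) = 810 ⇒ n ≥ 5.3348, so the smallest even n is 6. (n must be even for Simpson's rule.)

6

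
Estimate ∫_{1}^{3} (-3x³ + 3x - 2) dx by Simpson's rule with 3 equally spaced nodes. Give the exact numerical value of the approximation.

h = (3 − 1)/2 = 1.
Nodes x₀,…,x₂ = 1, 2, 3.
f(x) = -3x³ + 3x - 2: f₀=-2, f₁=-20, f₂=-74.
(h/3)·[f₀ + 4f₁ + f₂] = 0.333333·(-156) = -52.

-52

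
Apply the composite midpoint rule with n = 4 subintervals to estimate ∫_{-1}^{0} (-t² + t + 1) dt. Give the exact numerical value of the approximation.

0.171875

h = (0 − (-1))/4 = 0.25.
Midpoints m₁,…,m₄ = -0.875, -0.625, -0.375, -0.125.
f(m₁)=-0.640625, f(m₂)=-0.015625, f(m₃)=0.484375, f(m₄)=0.859375.
h·[f(m₁) + f(m₂) + f(m₃) + f(m₄)] = 0.25·(0.6875) = 0.171875.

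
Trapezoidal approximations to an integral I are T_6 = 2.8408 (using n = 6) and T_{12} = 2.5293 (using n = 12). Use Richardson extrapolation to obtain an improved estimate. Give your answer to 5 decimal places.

2.42547

R = (4·T_{12} − T_6) / 3 = (4·2.5293 − 2.8408)/3 = (7.2764)/3 = 2.42547.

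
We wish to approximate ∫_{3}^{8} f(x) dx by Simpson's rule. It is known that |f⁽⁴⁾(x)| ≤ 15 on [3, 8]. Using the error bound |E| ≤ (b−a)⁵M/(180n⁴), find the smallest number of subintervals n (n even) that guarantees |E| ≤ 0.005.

Need 46875/(180n⁴) ≤ 0.005.
n⁴ ≥ 46875/(180·0.005) = 52083.3 ⇒ n ≥ 15.1069, so the smallest even n is 16. (n must be even for Simpson's rule.)

16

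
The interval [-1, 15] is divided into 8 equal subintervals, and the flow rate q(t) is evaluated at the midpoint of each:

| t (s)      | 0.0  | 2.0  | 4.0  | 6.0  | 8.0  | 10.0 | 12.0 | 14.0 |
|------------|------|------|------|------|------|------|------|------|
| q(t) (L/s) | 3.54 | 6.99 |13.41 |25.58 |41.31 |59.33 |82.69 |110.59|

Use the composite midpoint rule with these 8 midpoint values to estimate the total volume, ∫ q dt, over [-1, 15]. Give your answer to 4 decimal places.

686.8800

h = 2, n = 8.
h·[y(m₁) + y(m₂) + y(m₃) + y(m₄) + y(m₅) + y(m₆) + y(m₇) + y(m₈)] = 2·(343.44) = 686.8800.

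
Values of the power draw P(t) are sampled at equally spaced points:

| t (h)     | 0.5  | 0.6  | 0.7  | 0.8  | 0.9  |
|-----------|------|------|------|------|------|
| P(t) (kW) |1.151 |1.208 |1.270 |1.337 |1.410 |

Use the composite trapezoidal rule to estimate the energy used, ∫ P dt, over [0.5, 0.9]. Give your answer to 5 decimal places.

0.50955

h = 0.1, n = 4.
(h/2)·[y₀ + 2y₁ + 2y₂ + 2y₃ + y₄] = 0.05·(10.191) = 0.50955.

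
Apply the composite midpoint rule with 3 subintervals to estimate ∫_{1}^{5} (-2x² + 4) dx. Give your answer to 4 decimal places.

h = (5 − 1)/3 = 1.333333.
Midpoints m₁,…,m₃ = 1.666667, 3, 4.333333.
f(m₁)=-1.555556, f(m₂)=-14, f(m₃)=-33.555556.
h·[f(m₁) + f(m₂) + f(m₃)] = 1.333333·(-49.111111) = -65.4815.

-65.4815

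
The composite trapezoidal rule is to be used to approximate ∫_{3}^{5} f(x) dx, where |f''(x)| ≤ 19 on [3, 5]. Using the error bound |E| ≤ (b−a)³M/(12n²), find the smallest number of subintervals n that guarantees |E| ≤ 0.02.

Need 152/(12n²) ≤ 0.02.
n² ≥ 152/(12·0.02) = 633.333 ⇒ n ≥ 25.1661, so the smallest n is 26.

26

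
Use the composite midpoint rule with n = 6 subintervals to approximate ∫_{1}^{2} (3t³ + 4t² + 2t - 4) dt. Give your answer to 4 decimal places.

19.5428

h = (2 − 1)/6 = 0.166667.
Midpoints m₁,…,m₆ = 1.083333, 1.25, 1.416667, 1.583333, 1.75, 1.916667.
f(m₁)=6.675347, f(m₂)=10.609375, f(m₃)=15.390625, f(m₄)=21.102431, f(m₅)=27.828125, f(m₆)=35.651042.
h·[f(m₁) + f(m₂) + f(m₃) + f(m₄) + f(m₅) + f(m₆)] = 0.166667·(117.256944) = 19.5428.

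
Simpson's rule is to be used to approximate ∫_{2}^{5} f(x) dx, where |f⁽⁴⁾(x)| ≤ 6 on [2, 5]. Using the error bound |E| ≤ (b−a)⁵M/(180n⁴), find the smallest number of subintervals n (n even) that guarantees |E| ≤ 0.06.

4

Need 1458/(180n⁴) ≤ 0.06.
n⁴ ≥ 1458/(180·0.06) = 135 ⇒ n ≥ 3.4087, so the smallest even n is 4. (n must be even for Simpson's rule.)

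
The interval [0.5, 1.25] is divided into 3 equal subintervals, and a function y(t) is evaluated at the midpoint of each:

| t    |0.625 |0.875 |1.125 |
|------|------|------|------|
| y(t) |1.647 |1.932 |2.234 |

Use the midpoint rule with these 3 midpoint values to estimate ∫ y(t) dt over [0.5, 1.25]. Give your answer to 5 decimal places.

1.45325

h = 0.25, n = 3.
h·[y(m₁) + y(m₂) + y(m₃)] = 0.25·(5.813) = 1.45325.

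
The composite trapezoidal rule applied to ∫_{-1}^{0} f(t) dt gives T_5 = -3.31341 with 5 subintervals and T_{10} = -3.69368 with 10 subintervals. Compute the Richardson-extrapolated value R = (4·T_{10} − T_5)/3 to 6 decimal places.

-3.820437

R = (4·T_{10} − T_5) / 3 = (4·(-3.69368) − (-3.31341))/3 = (-11.46131)/3 = -3.820437.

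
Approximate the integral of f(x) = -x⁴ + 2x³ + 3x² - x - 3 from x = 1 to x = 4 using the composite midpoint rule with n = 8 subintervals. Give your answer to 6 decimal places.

h = (4 − 1)/8 = 0.375.
Midpoints m₁,…,m₈ = 1.1875, 1.5625, 1.9375, 2.3125, 2.6875, 3.0625, 3.4375, 3.8125.
f(m₁)=1.4035491943359375, f(m₂)=4.4306488037109375, f(m₃)=6.7787933349609375, f(m₄)=6.8659515380859375, f(m₅)=2.6354827880859375, f(m₆)=-8.4438629150390625, f(m₇)=-29.3779449462890625, f(m₈)=-63.6472320556640625.
h·[f(m₁) + f(m₂) + f(m₃) + f(m₄) + f(m₅) + f(m₆) + f(m₇) + f(m₈)] = 0.375·(-79.3546142578125) = -29.757980.

-29.757980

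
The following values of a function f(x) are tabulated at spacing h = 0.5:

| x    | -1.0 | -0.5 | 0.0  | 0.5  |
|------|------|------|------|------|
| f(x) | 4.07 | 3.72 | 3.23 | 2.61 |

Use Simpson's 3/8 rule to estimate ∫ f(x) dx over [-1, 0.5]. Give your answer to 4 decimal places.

h = 0.5, n = 3.
(3h/8)·[y₀ + 3y₁ + 3y₂ + y₃] = 0.1875·(27.53) = 5.1619.

5.1619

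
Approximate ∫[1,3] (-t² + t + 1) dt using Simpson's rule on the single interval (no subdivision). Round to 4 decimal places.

-2.6667

S = (b−a)/6 · [f(1) + 4f(2) + f(3)] = 0.333333·[1 + 4·(-1) + (-5)] = -2.6667.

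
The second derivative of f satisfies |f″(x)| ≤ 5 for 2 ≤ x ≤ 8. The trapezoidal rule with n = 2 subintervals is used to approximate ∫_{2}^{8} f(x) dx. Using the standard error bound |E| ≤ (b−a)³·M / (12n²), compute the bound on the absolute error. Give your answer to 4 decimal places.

|E| ≤ (6)³·5 / (12·2²) = 1080/48 = 22.5000.

22.5000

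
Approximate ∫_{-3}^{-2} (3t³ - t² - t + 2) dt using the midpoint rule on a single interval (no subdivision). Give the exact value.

-48.625

M = (b−a)·f(-2.5) = 1·(-48.625) = -48.625.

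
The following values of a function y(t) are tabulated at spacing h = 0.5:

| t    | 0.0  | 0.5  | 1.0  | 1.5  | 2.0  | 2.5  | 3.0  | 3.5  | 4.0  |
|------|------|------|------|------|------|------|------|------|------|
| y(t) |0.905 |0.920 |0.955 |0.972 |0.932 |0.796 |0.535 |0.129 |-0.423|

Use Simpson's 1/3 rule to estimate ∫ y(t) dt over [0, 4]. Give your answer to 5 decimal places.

h = 0.5, n = 8.
(h/3)·[y₀ + 4y₁ + 2y₂ + 4y₃ + 2y₄ + 4y₅ + 2y₆ + 4y₇ + y₈] = 0.166667·(16.594) = 2.76567.

2.76567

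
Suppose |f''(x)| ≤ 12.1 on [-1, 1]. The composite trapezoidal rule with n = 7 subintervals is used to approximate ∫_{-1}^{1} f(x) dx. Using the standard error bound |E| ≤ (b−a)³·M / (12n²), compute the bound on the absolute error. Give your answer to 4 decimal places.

0.1646

|E| ≤ (2)³·12.1 / (12·7²) = 96.8/588 = 0.1646.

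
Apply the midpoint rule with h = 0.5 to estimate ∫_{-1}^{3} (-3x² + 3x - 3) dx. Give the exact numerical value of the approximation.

h = (3 − (-1))/8 = 0.5.
Midpoints m₁,…,m₈ = -0.75, -0.25, 0.25, 0.75, 1.25, 1.75, 2.25, 2.75.
f(m₁)=-6.9375, f(m₂)=-3.9375, f(m₃)=-2.4375, f(m₄)=-2.4375, f(m₅)=-3.9375, f(m₆)=-6.9375, f(m₇)=-11.4375, f(m₈)=-17.4375.
h·[f(m₁) + f(m₂) + f(m₃) + f(m₄) + f(m₅) + f(m₆) + f(m₇) + f(m₈)] = 0.5·(-55.5) = -27.75.

-27.75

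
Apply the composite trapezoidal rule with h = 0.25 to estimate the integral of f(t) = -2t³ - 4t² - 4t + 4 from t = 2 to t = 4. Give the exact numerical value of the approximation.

-211.125

h = (4 − 2)/8 = 0.25.
Nodes t₀,…,t₈ = 2, 2.25, 2.5, 2.75, 3, 3.25, 3.5, 3.75, 4.
f(t) = -2t³ - 4t² - 4t + 4: f₀=-36, f₁=-48.03125, f₂=-62.25, f₃=-78.84375, f₄=-98, f₅=-119.90625, f₆=-144.75, f₇=-172.71875, f₈=-204.
(h/2)·[f₀ + 2f₁ + 2f₂ + 2f₃ + 2f₄ + 2f₅ + 2f₆ + 2f₇ + f₈] = 0.125·(-1689) = -211.125.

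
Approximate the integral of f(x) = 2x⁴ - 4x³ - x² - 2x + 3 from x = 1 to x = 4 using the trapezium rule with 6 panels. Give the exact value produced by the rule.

h = (4 − 1)/6 = 0.5.
Nodes x₀,…,x₆ = 1, 1.5, 2, 2.5, 3, 3.5, 4.
f(x) = 2x⁴ - 4x³ - x² - 2x + 3: f₀=-2, f₁=-5.625, f₂=-5, f₃=7.375, f₄=42, f₅=112.375, f₆=235.
(h/2)·[f₀ + 2f₁ + 2f₂ + 2f₃ + 2f₄ + 2f₅ + f₆] = 0.25·(535.25) = 133.8125.

133.8125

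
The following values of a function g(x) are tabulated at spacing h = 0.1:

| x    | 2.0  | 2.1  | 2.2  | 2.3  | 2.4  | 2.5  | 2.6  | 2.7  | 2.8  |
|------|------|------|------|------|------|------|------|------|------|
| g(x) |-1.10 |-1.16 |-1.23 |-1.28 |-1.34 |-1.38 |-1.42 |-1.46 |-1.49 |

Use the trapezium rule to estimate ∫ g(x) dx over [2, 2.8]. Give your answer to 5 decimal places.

-1.05650

h = 0.1, n = 8.
(h/2)·[y₀ + 2y₁ + 2y₂ + 2y₃ + 2y₄ + 2y₅ + 2y₆ + 2y₇ + y₈] = 0.05·(-21.13) = -1.05650.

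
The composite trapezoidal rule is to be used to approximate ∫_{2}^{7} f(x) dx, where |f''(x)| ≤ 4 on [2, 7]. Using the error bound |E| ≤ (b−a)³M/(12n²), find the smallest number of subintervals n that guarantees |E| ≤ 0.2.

Need 500/(12n²) ≤ 0.2.
n² ≥ 500/(12·0.2) = 208.333 ⇒ n ≥ 14.4338, so the smallest n is 15.

15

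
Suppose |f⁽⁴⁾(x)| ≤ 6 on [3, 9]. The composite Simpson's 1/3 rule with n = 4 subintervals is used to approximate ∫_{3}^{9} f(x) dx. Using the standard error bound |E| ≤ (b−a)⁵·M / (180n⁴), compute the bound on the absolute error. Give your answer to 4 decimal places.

|E| ≤ (6)⁵·6 / (180·4⁴) = 46656/46080 = 1.0125.

1.0125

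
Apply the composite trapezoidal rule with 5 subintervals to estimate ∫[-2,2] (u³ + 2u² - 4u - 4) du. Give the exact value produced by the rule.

h = (2 − (-2))/5 = 0.8.
Nodes u₀,…,u₅ = -2, -1.2, -0.4, 0.4, 1.2, 2.
f(u) = u³ + 2u² - 4u - 4: f₀=4, f₁=1.952, f₂=-2.144, f₃=-5.216, f₄=-4.192, f₅=4.
(h/2)·[f₀ + 2f₁ + 2f₂ + 2f₃ + 2f₄ + f₅] = 0.4·(-11.2) = -4.48.

-4.48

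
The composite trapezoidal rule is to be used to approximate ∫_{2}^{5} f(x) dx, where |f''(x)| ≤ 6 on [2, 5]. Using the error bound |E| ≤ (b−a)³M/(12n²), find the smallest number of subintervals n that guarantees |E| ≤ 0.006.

48

Need 162/(12n²) ≤ 0.006.
n² ≥ 162/(12·0.006) = 2250 ⇒ n ≥ 47.4342, so the smallest n is 48.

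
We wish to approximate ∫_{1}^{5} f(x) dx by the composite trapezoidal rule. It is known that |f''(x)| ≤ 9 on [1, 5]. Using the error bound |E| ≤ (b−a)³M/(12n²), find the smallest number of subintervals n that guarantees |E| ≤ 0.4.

Need 576/(12n²) ≤ 0.4.
n² ≥ 576/(12·0.4) = 120 ⇒ n ≥ 10.9545, so the smallest n is 11.

11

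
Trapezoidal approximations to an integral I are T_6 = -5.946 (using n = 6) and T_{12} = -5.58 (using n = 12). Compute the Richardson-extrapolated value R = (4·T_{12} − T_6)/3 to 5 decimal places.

-5.45800

R = (4·T_{12} − T_6) / 3 = (4·(-5.58) − (-5.946))/3 = (-16.374)/3 = -5.45800.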